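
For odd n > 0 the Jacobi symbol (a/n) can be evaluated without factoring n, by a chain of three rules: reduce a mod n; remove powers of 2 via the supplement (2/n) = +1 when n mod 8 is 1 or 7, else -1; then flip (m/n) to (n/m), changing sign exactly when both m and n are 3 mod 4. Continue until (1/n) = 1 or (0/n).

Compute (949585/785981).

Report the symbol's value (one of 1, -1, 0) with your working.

0

(949585/785981): 949585 mod 785981 = 163604, so (949585/785981) = (163604/785981)
factor out 2^2: 163604 = 2^2·40901; with 785981 mod 8 = 5, (2/785981) = -1; sign now +1; continue with (40901/785981)
flip (40901/785981) -> (785981/40901): both odd, 40901 mod 4 = 1, 785981 mod 4 = 1, so the flip contributes +1; sign now +1
(785981/40901): 785981 mod 40901 = 8862, so (785981/40901) = (8862/40901)
factor out 2^1: 8862 = 2^1·4431; with 40901 mod 8 = 5, (2/40901) = -1; sign now -1; continue with (4431/40901)
flip (4431/40901) -> (40901/4431): both odd, 4431 mod 4 = 3, 40901 mod 4 = 1, so the flip contributes +1; sign now -1
(40901/4431): 40901 mod 4431 = 1022, so (40901/4431) = (1022/4431)
factor out 2^1: 1022 = 2^1·511; with 4431 mod 8 = 7, (2/4431) = +1; sign now -1; continue with (511/4431)
flip (511/4431) -> (4431/511): both odd, 511 mod 4 = 3, 4431 mod 4 = 3, so the flip contributes -1; sign now +1
(4431/511): 4431 mod 511 = 343, so (4431/511) = (343/511)
flip (343/511) -> (511/343): both odd, 343 mod 4 = 3, 511 mod 4 = 3, so the flip contributes -1; sign now -1
(511/343): 511 mod 343 = 168, so (511/343) = (168/343)
factor out 2^3: 168 = 2^3·21; with 343 mod 8 = 7, (2/343) = +1; sign now -1; continue with (21/343)
flip (21/343) -> (343/21): both odd, 21 mod 4 = 1, 343 mod 4 = 3, so the flip contributes +1; sign now -1
(343/21): 343 mod 21 = 7, so (343/21) = (7/21)
flip (7/21) -> (21/7): both odd, 7 mod 4 = 3, 21 mod 4 = 1, so the flip contributes +1; sign now -1
(21/7): 21 mod 7 = 0, so (21/7) = (0/7)
reached (0/7); gcd(a, n) > 1, so (0/7) = 0 and the symbol is 0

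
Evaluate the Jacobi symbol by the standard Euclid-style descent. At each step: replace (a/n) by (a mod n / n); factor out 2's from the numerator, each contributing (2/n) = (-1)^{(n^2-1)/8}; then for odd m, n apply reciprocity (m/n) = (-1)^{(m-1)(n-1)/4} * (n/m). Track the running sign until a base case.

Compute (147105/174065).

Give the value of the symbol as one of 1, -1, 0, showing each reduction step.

reciprocity: (147105/174065) = +1·(174065/147105) since 147105 mod 4 = 1, 174065 mod 4 = 1; sign now +1
(174065/147105) = (26960/147105)   [reduce mod 147105]
26960 = 2^4·1685; (2/147105) = +1 since 147105 mod 8 = 1, so (26960/147105) = (+1)^4·(1685/147105); sign now +1
reciprocity: (1685/147105) = +1·(147105/1685) since 1685 mod 4 = 1, 147105 mod 4 = 1; sign now +1
(147105/1685) = (510/1685)   [reduce mod 1685]
510 = 2^1·255; (2/1685) = -1 since 1685 mod 8 = 5, so (510/1685) = (-1)^1·(255/1685); sign now -1
reciprocity: (255/1685) = +1·(1685/255) since 255 mod 4 = 3, 1685 mod 4 = 1; sign now -1
(1685/255) = (155/255)   [reduce mod 255]
reciprocity: (155/255) = -1·(255/155) since 155 mod 4 = 3, 255 mod 4 = 3; sign now +1
(255/155) = (100/155)   [reduce mod 155]
100 = 2^2·25; (2/155) = -1 since 155 mod 8 = 3, so (100/155) = (-1)^2·(25/155); sign now +1
reciprocity: (25/155) = +1·(155/25) since 25 mod 4 = 1, 155 mod 4 = 3; sign now +1
(155/25) = (5/25)   [reduce mod 25]
reciprocity: (5/25) = +1·(25/5) since 5 mod 4 = 1, 25 mod 4 = 1; sign now +1
(25/5) = (0/5)   [reduce mod 5]
(0/5) = 0   [gcd(a, n) > 1]; final value = 0

0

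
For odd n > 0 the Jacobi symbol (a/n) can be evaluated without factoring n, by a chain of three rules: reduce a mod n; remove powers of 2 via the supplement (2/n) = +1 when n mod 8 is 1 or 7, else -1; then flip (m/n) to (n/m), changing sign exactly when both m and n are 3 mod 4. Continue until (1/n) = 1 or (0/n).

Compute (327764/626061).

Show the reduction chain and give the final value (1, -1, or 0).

327764 = 2^2·81941; (2/626061) = -1 since 626061 mod 8 = 5, so (327764/626061) = (-1)^2·(81941/626061); sign now +1
reciprocity: (81941/626061) = +1·(626061/81941) since 81941 mod 4 = 1, 626061 mod 4 = 1; sign now +1
(626061/81941) = (52474/81941)   [reduce mod 81941]
52474 = 2^1·26237; (2/81941) = -1 since 81941 mod 8 = 5, so (52474/81941) = (-1)^1·(26237/81941); sign now -1
reciprocity: (26237/81941) = +1·(81941/26237) since 26237 mod 4 = 1, 81941 mod 4 = 1; sign now -1
(81941/26237) = (3230/26237)   [reduce mod 26237]
3230 = 2^1·1615; (2/26237) = -1 since 26237 mod 8 = 5, so (3230/26237) = (-1)^1·(1615/26237); sign now +1
reciprocity: (1615/26237) = +1·(26237/1615) since 1615 mod 4 = 3, 26237 mod 4 = 1; sign now +1
(26237/1615) = (397/1615)   [reduce mod 1615]
reciprocity: (397/1615) = +1·(1615/397) since 397 mod 4 = 1, 1615 mod 4 = 3; sign now +1
(1615/397) = (27/397)   [reduce mod 397]
reciprocity: (27/397) = +1·(397/27) since 27 mod 4 = 3, 397 mod 4 = 1; sign now +1
(397/27) = (19/27)   [reduce mod 27]
reciprocity: (19/27) = -1·(27/19) since 19 mod 4 = 3, 27 mod 4 = 3; sign now -1
(27/19) = (8/19)   [reduce mod 19]
8 = 2^3·1; (2/19) = -1 since 19 mod 8 = 3, so (8/19) = (-1)^3·(1/19); sign now +1
(1/19) = 1; final value = sign = +1

1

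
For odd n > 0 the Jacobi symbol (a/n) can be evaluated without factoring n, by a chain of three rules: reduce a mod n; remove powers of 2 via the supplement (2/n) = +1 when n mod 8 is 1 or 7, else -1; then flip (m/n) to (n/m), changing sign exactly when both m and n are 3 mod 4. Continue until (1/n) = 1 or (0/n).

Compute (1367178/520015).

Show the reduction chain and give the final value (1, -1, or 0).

(1367178/520015): 1367178 mod 520015 = 327148, so (1367178/520015) = (327148/520015)
factor out 2^2: 327148 = 2^2·81787; with 520015 mod 8 = 7, (2/520015) = +1; sign now +1; continue with (81787/520015)
flip (81787/520015) -> (520015/81787): both odd, 81787 mod 4 = 3, 520015 mod 4 = 3, so the flip contributes -1; sign now -1
(520015/81787): 520015 mod 81787 = 29293, so (520015/81787) = (29293/81787)
flip (29293/81787) -> (81787/29293): both odd, 29293 mod 4 = 1, 81787 mod 4 = 3, so the flip contributes +1; sign now -1
(81787/29293): 81787 mod 29293 = 23201, so (81787/29293) = (23201/29293)
flip (23201/29293) -> (29293/23201): both odd, 23201 mod 4 = 1, 29293 mod 4 = 1, so the flip contributes +1; sign now -1
(29293/23201): 29293 mod 23201 = 6092, so (29293/23201) = (6092/23201)
factor out 2^2: 6092 = 2^2·1523; with 23201 mod 8 = 1, (2/23201) = +1; sign now -1; continue with (1523/23201)
flip (1523/23201) -> (23201/1523): both odd, 1523 mod 4 = 3, 23201 mod 4 = 1, so the flip contributes +1; sign now -1
(23201/1523): 23201 mod 1523 = 356, so (23201/1523) = (356/1523)
factor out 2^2: 356 = 2^2·89; with 1523 mod 8 = 3, (2/1523) = -1; sign now -1; continue with (89/1523)
flip (89/1523) -> (1523/89): both odd, 89 mod 4 = 1, 1523 mod 4 = 3, so the flip contributes +1; sign now -1
(1523/89): 1523 mod 89 = 10, so (1523/89) = (10/89)
factor out 2^1: 10 = 2^1·5; with 89 mod 8 = 1, (2/89) = +1; sign now -1; continue with (5/89)
flip (5/89) -> (89/5): both odd, 5 mod 4 = 1, 89 mod 4 = 1, so the flip contributes +1; sign now -1
(89/5): 89 mod 5 = 4, so (89/5) = (4/5)
factor out 2^2: 4 = 2^2·1; with 5 mod 8 = 5, (2/5) = -1; sign now -1; continue with (1/5)
reached (1/5) = 1, so the symbol is -1

-1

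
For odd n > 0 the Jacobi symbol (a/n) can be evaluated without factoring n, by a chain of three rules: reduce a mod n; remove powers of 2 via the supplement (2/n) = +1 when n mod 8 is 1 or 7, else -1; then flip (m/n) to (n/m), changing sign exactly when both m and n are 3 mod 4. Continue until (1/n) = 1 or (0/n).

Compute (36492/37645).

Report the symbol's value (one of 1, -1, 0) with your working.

-1

factor out 2^2: 36492 = 2^2·9123; with 37645 mod 8 = 5, (2/37645) = -1; sign now +1; continue with (9123/37645)
flip (9123/37645) -> (37645/9123): both odd, 9123 mod 4 = 3, 37645 mod 4 = 1, so the flip contributes +1; sign now +1
(37645/9123): 37645 mod 9123 = 1153, so (37645/9123) = (1153/9123)
flip (1153/9123) -> (9123/1153): both odd, 1153 mod 4 = 1, 9123 mod 4 = 3, so the flip contributes +1; sign now +1
(9123/1153): 9123 mod 1153 = 1052, so (9123/1153) = (1052/1153)
factor out 2^2: 1052 = 2^2·263; with 1153 mod 8 = 1, (2/1153) = +1; sign now +1; continue with (263/1153)
flip (263/1153) -> (1153/263): both odd, 263 mod 4 = 3, 1153 mod 4 = 1, so the flip contributes +1; sign now +1
(1153/263): 1153 mod 263 = 101, so (1153/263) = (101/263)
flip (101/263) -> (263/101): both odd, 101 mod 4 = 1, 263 mod 4 = 3, so the flip contributes +1; sign now +1
(263/101): 263 mod 101 = 61, so (263/101) = (61/101)
flip (61/101) -> (101/61): both odd, 61 mod 4 = 1, 101 mod 4 = 1, so the flip contributes +1; sign now +1
(101/61): 101 mod 61 = 40, so (101/61) = (40/61)
factor out 2^3: 40 = 2^3·5; with 61 mod 8 = 5, (2/61) = -1; sign now -1; continue with (5/61)
flip (5/61) -> (61/5): both odd, 5 mod 4 = 1, 61 mod 4 = 1, so the flip contributes +1; sign now -1
(61/5): 61 mod 5 = 1, so (61/5) = (1/5)
reached (1/5) = 1, so the symbol is -1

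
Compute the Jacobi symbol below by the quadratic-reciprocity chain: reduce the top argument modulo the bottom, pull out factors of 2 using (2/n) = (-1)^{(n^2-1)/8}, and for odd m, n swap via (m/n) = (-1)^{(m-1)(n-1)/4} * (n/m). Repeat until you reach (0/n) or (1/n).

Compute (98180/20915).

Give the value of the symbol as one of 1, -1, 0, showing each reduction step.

0

(98180/20915): 98180 mod 20915 = 14520, so (98180/20915) = (14520/20915)
factor out 2^3: 14520 = 2^3·1815; with 20915 mod 8 = 3, (2/20915) = -1; sign now -1; continue with (1815/20915)
flip (1815/20915) -> (20915/1815): both odd, 1815 mod 4 = 3, 20915 mod 4 = 3, so the flip contributes -1; sign now +1
(20915/1815): 20915 mod 1815 = 950, so (20915/1815) = (950/1815)
factor out 2^1: 950 = 2^1·475; with 1815 mod 8 = 7, (2/1815) = +1; sign now +1; continue with (475/1815)
flip (475/1815) -> (1815/475): both odd, 475 mod 4 = 3, 1815 mod 4 = 3, so the flip contributes -1; sign now -1
(1815/475): 1815 mod 475 = 390, so (1815/475) = (390/475)
factor out 2^1: 390 = 2^1·195; with 475 mod 8 = 3, (2/475) = -1; sign now +1; continue with (195/475)
flip (195/475) -> (475/195): both odd, 195 mod 4 = 3, 475 mod 4 = 3, so the flip contributes -1; sign now -1
(475/195): 475 mod 195 = 85, so (475/195) = (85/195)
flip (85/195) -> (195/85): both odd, 85 mod 4 = 1, 195 mod 4 = 3, so the flip contributes +1; sign now -1
(195/85): 195 mod 85 = 25, so (195/85) = (25/85)
flip (25/85) -> (85/25): both odd, 25 mod 4 = 1, 85 mod 4 = 1, so the flip contributes +1; sign now -1
(85/25): 85 mod 25 = 10, so (85/25) = (10/25)
factor out 2^1: 10 = 2^1·5; with 25 mod 8 = 1, (2/25) = +1; sign now -1; continue with (5/25)
flip (5/25) -> (25/5): both odd, 5 mod 4 = 1, 25 mod 4 = 1, so the flip contributes +1; sign now -1
(25/5): 25 mod 5 = 0, so (25/5) = (0/5)
reached (0/5); gcd(a, n) > 1, so (0/5) = 0 and the symbol is 0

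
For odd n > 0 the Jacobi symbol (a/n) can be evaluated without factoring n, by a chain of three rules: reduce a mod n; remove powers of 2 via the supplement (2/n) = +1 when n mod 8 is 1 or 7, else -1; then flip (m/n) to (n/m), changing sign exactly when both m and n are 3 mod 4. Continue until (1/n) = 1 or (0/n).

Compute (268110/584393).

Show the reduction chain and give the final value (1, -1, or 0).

1

factor out 2^1: 268110 = 2^1·134055; with 584393 mod 8 = 1, (2/584393) = +1; sign now +1; continue with (134055/584393)
flip (134055/584393) -> (584393/134055): both odd, 134055 mod 4 = 3, 584393 mod 4 = 1, so the flip contributes +1; sign now +1
(584393/134055): 584393 mod 134055 = 48173, so (584393/134055) = (48173/134055)
flip (48173/134055) -> (134055/48173): both odd, 48173 mod 4 = 1, 134055 mod 4 = 3, so the flip contributes +1; sign now +1
(134055/48173): 134055 mod 48173 = 37709, so (134055/48173) = (37709/48173)
flip (37709/48173) -> (48173/37709): both odd, 37709 mod 4 = 1, 48173 mod 4 = 1, so the flip contributes +1; sign now +1
(48173/37709): 48173 mod 37709 = 10464, so (48173/37709) = (10464/37709)
factor out 2^5: 10464 = 2^5·327; with 37709 mod 8 = 5, (2/37709) = -1; sign now -1; continue with (327/37709)
flip (327/37709) -> (37709/327): both odd, 327 mod 4 = 3, 37709 mod 4 = 1, so the flip contributes +1; sign now -1
(37709/327): 37709 mod 327 = 104, so (37709/327) = (104/327)
factor out 2^3: 104 = 2^3·13; with 327 mod 8 = 7, (2/327) = +1; sign now -1; continue with (13/327)
flip (13/327) -> (327/13): both odd, 13 mod 4 = 1, 327 mod 4 = 3, so the flip contributes +1; sign now -1
(327/13): 327 mod 13 = 2, so (327/13) = (2/13)
factor out 2^1: 2 = 2^1·1; with 13 mod 8 = 5, (2/13) = -1; sign now +1; continue with (1/13)
reached (1/13) = 1, so the symbol is +1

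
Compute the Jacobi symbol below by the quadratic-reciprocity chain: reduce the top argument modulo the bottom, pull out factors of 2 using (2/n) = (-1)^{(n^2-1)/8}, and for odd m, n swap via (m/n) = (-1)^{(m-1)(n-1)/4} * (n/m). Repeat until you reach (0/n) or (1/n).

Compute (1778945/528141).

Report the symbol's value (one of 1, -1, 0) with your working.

(1778945/528141): 1778945 mod 528141 = 194522, so (1778945/528141) = (194522/528141)
factor out 2^1: 194522 = 2^1·97261; with 528141 mod 8 = 5, (2/528141) = -1; sign now -1; continue with (97261/528141)
flip (97261/528141) -> (528141/97261): both odd, 97261 mod 4 = 1, 528141 mod 4 = 1, so the flip contributes +1; sign now -1
(528141/97261): 528141 mod 97261 = 41836, so (528141/97261) = (41836/97261)
factor out 2^2: 41836 = 2^2·10459; with 97261 mod 8 = 5, (2/97261) = -1; sign now -1; continue with (10459/97261)
flip (10459/97261) -> (97261/10459): both odd, 10459 mod 4 = 3, 97261 mod 4 = 1, so the flip contributes +1; sign now -1
(97261/10459): 97261 mod 10459 = 3130, so (97261/10459) = (3130/10459)
factor out 2^1: 3130 = 2^1·1565; with 10459 mod 8 = 3, (2/10459) = -1; sign now +1; continue with (1565/10459)
flip (1565/10459) -> (10459/1565): both odd, 1565 mod 4 = 1, 10459 mod 4 = 3, so the flip contributes +1; sign now +1
(10459/1565): 10459 mod 1565 = 1069, so (10459/1565) = (1069/1565)
flip (1069/1565) -> (1565/1069): both odd, 1069 mod 4 = 1, 1565 mod 4 = 1, so the flip contributes +1; sign now +1
(1565/1069): 1565 mod 1069 = 496, so (1565/1069) = (496/1069)
factor out 2^4: 496 = 2^4·31; with 1069 mod 8 = 5, (2/1069) = -1; sign now +1; continue with (31/1069)
flip (31/1069) -> (1069/31): both odd, 31 mod 4 = 3, 1069 mod 4 = 1, so the flip contributes +1; sign now +1
(1069/31): 1069 mod 31 = 15, so (1069/31) = (15/31)
flip (15/31) -> (31/15): both odd, 15 mod 4 = 3, 31 mod 4 = 3, so the flip contributes -1; sign now -1
(31/15): 31 mod 15 = 1, so (31/15) = (1/15)
reached (1/15) = 1, so the symbol is -1

-1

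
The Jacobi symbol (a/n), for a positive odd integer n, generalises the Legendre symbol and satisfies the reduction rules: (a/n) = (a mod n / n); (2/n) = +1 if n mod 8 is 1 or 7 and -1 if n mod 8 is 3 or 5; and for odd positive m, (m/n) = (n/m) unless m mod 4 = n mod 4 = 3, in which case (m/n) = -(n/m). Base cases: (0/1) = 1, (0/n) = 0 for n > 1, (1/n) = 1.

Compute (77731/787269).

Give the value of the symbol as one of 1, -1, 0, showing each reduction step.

-1

flip (77731/787269) -> (787269/77731): both odd, 77731 mod 4 = 3, 787269 mod 4 = 1, so the flip contributes +1; sign now +1
(787269/77731): 787269 mod 77731 = 9959, so (787269/77731) = (9959/77731)
flip (9959/77731) -> (77731/9959): both odd, 9959 mod 4 = 3, 77731 mod 4 = 3, so the flip contributes -1; sign now -1
(77731/9959): 77731 mod 9959 = 8018, so (77731/9959) = (8018/9959)
factor out 2^1: 8018 = 2^1·4009; with 9959 mod 8 = 7, (2/9959) = +1; sign now -1; continue with (4009/9959)
flip (4009/9959) -> (9959/4009): both odd, 4009 mod 4 = 1, 9959 mod 4 = 3, so the flip contributes +1; sign now -1
(9959/4009): 9959 mod 4009 = 1941, so (9959/4009) = (1941/4009)
flip (1941/4009) -> (4009/1941): both odd, 1941 mod 4 = 1, 4009 mod 4 = 1, so the flip contributes +1; sign now -1
(4009/1941): 4009 mod 1941 = 127, so (4009/1941) = (127/1941)
flip (127/1941) -> (1941/127): both odd, 127 mod 4 = 3, 1941 mod 4 = 1, so the flip contributes +1; sign now -1
(1941/127): 1941 mod 127 = 36, so (1941/127) = (36/127)
factor out 2^2: 36 = 2^2·9; with 127 mod 8 = 7, (2/127) = +1; sign now -1; continue with (9/127)
flip (9/127) -> (127/9): both odd, 9 mod 4 = 1, 127 mod 4 = 3, so the flip contributes +1; sign now -1
(127/9): 127 mod 9 = 1, so (127/9) = (1/9)
reached (1/9) = 1, so the symbol is -1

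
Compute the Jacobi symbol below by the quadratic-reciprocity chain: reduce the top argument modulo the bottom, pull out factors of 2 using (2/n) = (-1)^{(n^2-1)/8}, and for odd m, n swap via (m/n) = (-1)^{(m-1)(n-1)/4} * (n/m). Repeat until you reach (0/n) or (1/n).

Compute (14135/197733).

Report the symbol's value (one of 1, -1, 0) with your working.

flip (14135/197733) -> (197733/14135): both odd, 14135 mod 4 = 3, 197733 mod 4 = 1, so the flip contributes +1; sign now +1
(197733/14135): 197733 mod 14135 = 13978, so (197733/14135) = (13978/14135)
factor out 2^1: 13978 = 2^1·6989; with 14135 mod 8 = 7, (2/14135) = +1; sign now +1; continue with (6989/14135)
flip (6989/14135) -> (14135/6989): both odd, 6989 mod 4 = 1, 14135 mod 4 = 3, so the flip contributes +1; sign now +1
(14135/6989): 14135 mod 6989 = 157, so (14135/6989) = (157/6989)
flip (157/6989) -> (6989/157): both odd, 157 mod 4 = 1, 6989 mod 4 = 1, so the flip contributes +1; sign now +1
(6989/157): 6989 mod 157 = 81, so (6989/157) = (81/157)
flip (81/157) -> (157/81): both odd, 81 mod 4 = 1, 157 mod 4 = 1, so the flip contributes +1; sign now +1
(157/81): 157 mod 81 = 76, so (157/81) = (76/81)
factor out 2^2: 76 = 2^2·19; with 81 mod 8 = 1, (2/81) = +1; sign now +1; continue with (19/81)
flip (19/81) -> (81/19): both odd, 19 mod 4 = 3, 81 mod 4 = 1, so the flip contributes +1; sign now +1
(81/19): 81 mod 19 = 5, so (81/19) = (5/19)
flip (5/19) -> (19/5): both odd, 5 mod 4 = 1, 19 mod 4 = 3, so the flip contributes +1; sign now +1
(19/5): 19 mod 5 = 4, so (19/5) = (4/5)
factor out 2^2: 4 = 2^2·1; with 5 mod 8 = 5, (2/5) = -1; sign now +1; continue with (1/5)
reached (1/5) = 1, so the symbol is +1

1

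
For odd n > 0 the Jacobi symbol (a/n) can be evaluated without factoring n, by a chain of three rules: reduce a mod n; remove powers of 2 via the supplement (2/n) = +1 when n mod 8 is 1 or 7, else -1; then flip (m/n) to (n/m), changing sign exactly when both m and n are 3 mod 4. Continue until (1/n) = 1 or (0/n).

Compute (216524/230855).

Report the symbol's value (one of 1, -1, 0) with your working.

-1

216524 = 2^2·54131; (2/230855) = +1 since 230855 mod 8 = 7, so (216524/230855) = (+1)^2·(54131/230855); sign now +1
reciprocity: (54131/230855) = -1·(230855/54131) since 54131 mod 4 = 3, 230855 mod 4 = 3; sign now -1
(230855/54131) = (14331/54131)   [reduce mod 54131]
reciprocity: (14331/54131) = -1·(54131/14331) since 14331 mod 4 = 3, 54131 mod 4 = 3; sign now +1
(54131/14331) = (11138/14331)   [reduce mod 14331]
11138 = 2^1·5569; (2/14331) = -1 since 14331 mod 8 = 3, so (11138/14331) = (-1)^1·(5569/14331); sign now -1
reciprocity: (5569/14331) = +1·(14331/5569) since 5569 mod 4 = 1, 14331 mod 4 = 3; sign now -1
(14331/5569) = (3193/5569)   [reduce mod 5569]
reciprocity: (3193/5569) = +1·(5569/3193) since 3193 mod 4 = 1, 5569 mod 4 = 1; sign now -1
(5569/3193) = (2376/3193)   [reduce mod 3193]
2376 = 2^3·297; (2/3193) = +1 since 3193 mod 8 = 1, so (2376/3193) = (+1)^3·(297/3193); sign now -1
reciprocity: (297/3193) = +1·(3193/297) since 297 mod 4 = 1, 3193 mod 4 = 1; sign now -1
(3193/297) = (223/297)   [reduce mod 297]
reciprocity: (223/297) = +1·(297/223) since 223 mod 4 = 3, 297 mod 4 = 1; sign now -1
(297/223) = (74/223)   [reduce mod 223]
74 = 2^1·37; (2/223) = +1 since 223 mod 8 = 7, so (74/223) = (+1)^1·(37/223); sign now -1
reciprocity: (37/223) = +1·(223/37) since 37 mod 4 = 1, 223 mod 4 = 3; sign now -1
(223/37) = (1/37)   [reduce mod 37]
(1/37) = 1; final value = sign = -1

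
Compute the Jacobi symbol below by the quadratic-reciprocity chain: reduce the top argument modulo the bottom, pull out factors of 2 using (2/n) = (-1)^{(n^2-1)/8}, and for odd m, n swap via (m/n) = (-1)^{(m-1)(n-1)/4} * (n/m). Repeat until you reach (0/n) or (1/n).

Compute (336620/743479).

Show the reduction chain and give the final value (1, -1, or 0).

factor out 2^2: 336620 = 2^2·84155; with 743479 mod 8 = 7, (2/743479) = +1; sign now +1; continue with (84155/743479)
flip (84155/743479) -> (743479/84155): both odd, 84155 mod 4 = 3, 743479 mod 4 = 3, so the flip contributes -1; sign now -1
(743479/84155): 743479 mod 84155 = 70239, so (743479/84155) = (70239/84155)
flip (70239/84155) -> (84155/70239): both odd, 70239 mod 4 = 3, 84155 mod 4 = 3, so the flip contributes -1; sign now +1
(84155/70239): 84155 mod 70239 = 13916, so (84155/70239) = (13916/70239)
factor out 2^2: 13916 = 2^2·3479; with 70239 mod 8 = 7, (2/70239) = +1; sign now +1; continue with (3479/70239)
flip (3479/70239) -> (70239/3479): both odd, 3479 mod 4 = 3, 70239 mod 4 = 3, so the flip contributes -1; sign now -1
(70239/3479): 70239 mod 3479 = 659, so (70239/3479) = (659/3479)
flip (659/3479) -> (3479/659): both odd, 659 mod 4 = 3, 3479 mod 4 = 3, so the flip contributes -1; sign now +1
(3479/659): 3479 mod 659 = 184, so (3479/659) = (184/659)
factor out 2^3: 184 = 2^3·23; with 659 mod 8 = 3, (2/659) = -1; sign now -1; continue with (23/659)
flip (23/659) -> (659/23): both odd, 23 mod 4 = 3, 659 mod 4 = 3, so the flip contributes -1; sign now +1
(659/23): 659 mod 23 = 15, so (659/23) = (15/23)
flip (15/23) -> (23/15): both odd, 15 mod 4 = 3, 23 mod 4 = 3, so the flip contributes -1; sign now -1
(23/15): 23 mod 15 = 8, so (23/15) = (8/15)
factor out 2^3: 8 = 2^3·1; with 15 mod 8 = 7, (2/15) = +1; sign now -1; continue with (1/15)
reached (1/15) = 1, so the symbol is -1

-1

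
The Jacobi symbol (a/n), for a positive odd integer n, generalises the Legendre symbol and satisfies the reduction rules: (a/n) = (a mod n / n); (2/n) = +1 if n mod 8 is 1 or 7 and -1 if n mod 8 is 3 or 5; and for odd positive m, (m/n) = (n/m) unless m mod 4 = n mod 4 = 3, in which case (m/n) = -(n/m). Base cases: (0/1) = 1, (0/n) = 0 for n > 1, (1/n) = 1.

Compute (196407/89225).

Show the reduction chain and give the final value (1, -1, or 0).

(196407/89225): 196407 mod 89225 = 17957, so (196407/89225) = (17957/89225)
flip (17957/89225) -> (89225/17957): both odd, 17957 mod 4 = 1, 89225 mod 4 = 1, so the flip contributes +1; sign now +1
(89225/17957): 89225 mod 17957 = 17397, so (89225/17957) = (17397/17957)
flip (17397/17957) -> (17957/17397): both odd, 17397 mod 4 = 1, 17957 mod 4 = 1, so the flip contributes +1; sign now +1
(17957/17397): 17957 mod 17397 = 560, so (17957/17397) = (560/17397)
factor out 2^4: 560 = 2^4·35; with 17397 mod 8 = 5, (2/17397) = -1; sign now +1; continue with (35/17397)
flip (35/17397) -> (17397/35): both odd, 35 mod 4 = 3, 17397 mod 4 = 1, so the flip contributes +1; sign now +1
(17397/35): 17397 mod 35 = 2, so (17397/35) = (2/35)
factor out 2^1: 2 = 2^1·1; with 35 mod 8 = 3, (2/35) = -1; sign now -1; continue with (1/35)
reached (1/35) = 1, so the symbol is -1

-1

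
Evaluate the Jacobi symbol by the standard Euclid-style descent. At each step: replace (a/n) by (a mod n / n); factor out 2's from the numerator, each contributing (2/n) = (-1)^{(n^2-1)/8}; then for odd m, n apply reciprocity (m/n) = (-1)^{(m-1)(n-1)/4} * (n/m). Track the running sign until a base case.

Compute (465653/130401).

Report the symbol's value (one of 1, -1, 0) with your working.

-1

(465653/130401) = (74450/130401)   [reduce mod 130401]
74450 = 2^1·37225; (2/130401) = +1 since 130401 mod 8 = 1, so (74450/130401) = (+1)^1·(37225/130401); sign now +1
reciprocity: (37225/130401) = +1·(130401/37225) since 37225 mod 4 = 1, 130401 mod 4 = 1; sign now +1
(130401/37225) = (18726/37225)   [reduce mod 37225]
18726 = 2^1·9363; (2/37225) = +1 since 37225 mod 8 = 1, so (18726/37225) = (+1)^1·(9363/37225); sign now +1
reciprocity: (9363/37225) = +1·(37225/9363) since 9363 mod 4 = 3, 37225 mod 4 = 1; sign now +1
(37225/9363) = (9136/9363)   [reduce mod 9363]
9136 = 2^4·571; (2/9363) = -1 since 9363 mod 8 = 3, so (9136/9363) = (-1)^4·(571/9363); sign now +1
reciprocity: (571/9363) = -1·(9363/571) since 571 mod 4 = 3, 9363 mod 4 = 3; sign now -1
(9363/571) = (227/571)   [reduce mod 571]
reciprocity: (227/571) = -1·(571/227) since 227 mod 4 = 3, 571 mod 4 = 3; sign now +1
(571/227) = (117/227)   [reduce mod 227]
reciprocity: (117/227) = +1·(227/117) since 117 mod 4 = 1, 227 mod 4 = 3; sign now +1
(227/117) = (110/117)   [reduce mod 117]
110 = 2^1·55; (2/117) = -1 since 117 mod 8 = 5, so (110/117) = (-1)^1·(55/117); sign now -1
reciprocity: (55/117) = +1·(117/55) since 55 mod 4 = 3, 117 mod 4 = 1; sign now -1
(117/55) = (7/55)   [reduce mod 55]
reciprocity: (7/55) = -1·(55/7) since 7 mod 4 = 3, 55 mod 4 = 3; sign now +1
(55/7) = (6/7)   [reduce mod 7]
6 = 2^1·3; (2/7) = +1 since 7 mod 8 = 7, so (6/7) = (+1)^1·(3/7); sign now +1
reciprocity: (3/7) = -1·(7/3) since 3 mod 4 = 3, 7 mod 4 = 3; sign now -1
(7/3) = (1/3)   [reduce mod 3]
(1/3) = 1; final value = sign = -1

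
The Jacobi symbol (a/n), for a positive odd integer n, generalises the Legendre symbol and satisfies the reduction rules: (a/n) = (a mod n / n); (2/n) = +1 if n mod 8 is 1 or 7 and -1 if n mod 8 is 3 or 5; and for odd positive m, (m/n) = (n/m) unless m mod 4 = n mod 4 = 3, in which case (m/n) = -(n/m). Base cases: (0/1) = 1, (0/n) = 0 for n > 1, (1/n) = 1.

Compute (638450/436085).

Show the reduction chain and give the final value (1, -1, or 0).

0

(638450/436085) = (202365/436085)   [reduce mod 436085]
reciprocity: (202365/436085) = +1·(436085/202365) since 202365 mod 4 = 1, 436085 mod 4 = 1; sign now +1
(436085/202365) = (31355/202365)   [reduce mod 202365]
reciprocity: (31355/202365) = +1·(202365/31355) since 31355 mod 4 = 3, 202365 mod 4 = 1; sign now +1
(202365/31355) = (14235/31355)   [reduce mod 31355]
reciprocity: (14235/31355) = -1·(31355/14235) since 14235 mod 4 = 3, 31355 mod 4 = 3; sign now -1
(31355/14235) = (2885/14235)   [reduce mod 14235]
reciprocity: (2885/14235) = +1·(14235/2885) since 2885 mod 4 = 1, 14235 mod 4 = 3; sign now -1
(14235/2885) = (2695/2885)   [reduce mod 2885]
reciprocity: (2695/2885) = +1·(2885/2695) since 2695 mod 4 = 3, 2885 mod 4 = 1; sign now -1
(2885/2695) = (190/2695)   [reduce mod 2695]
190 = 2^1·95; (2/2695) = +1 since 2695 mod 8 = 7, so (190/2695) = (+1)^1·(95/2695); sign now -1
reciprocity: (95/2695) = -1·(2695/95) since 95 mod 4 = 3, 2695 mod 4 = 3; sign now +1
(2695/95) = (35/95)   [reduce mod 95]
reciprocity: (35/95) = -1·(95/35) since 35 mod 4 = 3, 95 mod 4 = 3; sign now -1
(95/35) = (25/35)   [reduce mod 35]
reciprocity: (25/35) = +1·(35/25) since 25 mod 4 = 1, 35 mod 4 = 3; sign now -1
(35/25) = (10/25)   [reduce mod 25]
10 = 2^1·5; (2/25) = +1 since 25 mod 8 = 1, so (10/25) = (+1)^1·(5/25); sign now -1
reciprocity: (5/25) = +1·(25/5) since 5 mod 4 = 1, 25 mod 4 = 1; sign now -1
(25/5) = (0/5)   [reduce mod 5]
(0/5) = 0   [gcd(a, n) > 1]; final value = 0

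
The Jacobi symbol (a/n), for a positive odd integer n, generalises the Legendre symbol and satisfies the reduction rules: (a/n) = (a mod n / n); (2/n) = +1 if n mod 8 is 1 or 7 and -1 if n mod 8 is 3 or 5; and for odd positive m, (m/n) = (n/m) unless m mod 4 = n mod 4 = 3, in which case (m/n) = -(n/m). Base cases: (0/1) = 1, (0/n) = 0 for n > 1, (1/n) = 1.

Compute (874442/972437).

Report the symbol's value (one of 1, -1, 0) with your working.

-1

factor out 2^1: 874442 = 2^1·437221; with 972437 mod 8 = 5, (2/972437) = -1; sign now -1; continue with (437221/972437)
flip (437221/972437) -> (972437/437221): both odd, 437221 mod 4 = 1, 972437 mod 4 = 1, so the flip contributes +1; sign now -1
(972437/437221): 972437 mod 437221 = 97995, so (972437/437221) = (97995/437221)
flip (97995/437221) -> (437221/97995): both odd, 97995 mod 4 = 3, 437221 mod 4 = 1, so the flip contributes +1; sign now -1
(437221/97995): 437221 mod 97995 = 45241, so (437221/97995) = (45241/97995)
flip (45241/97995) -> (97995/45241): both odd, 45241 mod 4 = 1, 97995 mod 4 = 3, so the flip contributes +1; sign now -1
(97995/45241): 97995 mod 45241 = 7513, so (97995/45241) = (7513/45241)
flip (7513/45241) -> (45241/7513): both odd, 7513 mod 4 = 1, 45241 mod 4 = 1, so the flip contributes +1; sign now -1
(45241/7513): 45241 mod 7513 = 163, so (45241/7513) = (163/7513)
flip (163/7513) -> (7513/163): both odd, 163 mod 4 = 3, 7513 mod 4 = 1, so the flip contributes +1; sign now -1
(7513/163): 7513 mod 163 = 15, so (7513/163) = (15/163)
flip (15/163) -> (163/15): both odd, 15 mod 4 = 3, 163 mod 4 = 3, so the flip contributes -1; sign now +1
(163/15): 163 mod 15 = 13, so (163/15) = (13/15)
flip (13/15) -> (15/13): both odd, 13 mod 4 = 1, 15 mod 4 = 3, so the flip contributes +1; sign now +1
(15/13): 15 mod 13 = 2, so (15/13) = (2/13)
factor out 2^1: 2 = 2^1·1; with 13 mod 8 = 5, (2/13) = -1; sign now -1; continue with (1/13)
reached (1/13) = 1, so the symbol is -1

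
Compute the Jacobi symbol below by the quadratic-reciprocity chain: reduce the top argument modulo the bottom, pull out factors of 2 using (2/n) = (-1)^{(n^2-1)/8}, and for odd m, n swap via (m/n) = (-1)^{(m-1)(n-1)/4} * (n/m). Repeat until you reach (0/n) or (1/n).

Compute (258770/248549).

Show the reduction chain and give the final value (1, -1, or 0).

(258770/248549) = (10221/248549)   [reduce mod 248549]
reciprocity: (10221/248549) = +1·(248549/10221) since 10221 mod 4 = 1, 248549 mod 4 = 1; sign now +1
(248549/10221) = (3245/10221)   [reduce mod 10221]
reciprocity: (3245/10221) = +1·(10221/3245) since 3245 mod 4 = 1, 10221 mod 4 = 1; sign now +1
(10221/3245) = (486/3245)   [reduce mod 3245]
486 = 2^1·243; (2/3245) = -1 since 3245 mod 8 = 5, so (486/3245) = (-1)^1·(243/3245); sign now -1
reciprocity: (243/3245) = +1·(3245/243) since 243 mod 4 = 3, 3245 mod 4 = 1; sign now -1
(3245/243) = (86/243)   [reduce mod 243]
86 = 2^1·43; (2/243) = -1 since 243 mod 8 = 3, so (86/243) = (-1)^1·(43/243); sign now +1
reciprocity: (43/243) = -1·(243/43) since 43 mod 4 = 3, 243 mod 4 = 3; sign now -1
(243/43) = (28/43)   [reduce mod 43]
28 = 2^2·7; (2/43) = -1 since 43 mod 8 = 3, so (28/43) = (-1)^2·(7/43); sign now -1
reciprocity: (7/43) = -1·(43/7) since 7 mod 4 = 3, 43 mod 4 = 3; sign now +1
(43/7) = (1/7)   [reduce mod 7]
(1/7) = 1; final value = sign = +1

1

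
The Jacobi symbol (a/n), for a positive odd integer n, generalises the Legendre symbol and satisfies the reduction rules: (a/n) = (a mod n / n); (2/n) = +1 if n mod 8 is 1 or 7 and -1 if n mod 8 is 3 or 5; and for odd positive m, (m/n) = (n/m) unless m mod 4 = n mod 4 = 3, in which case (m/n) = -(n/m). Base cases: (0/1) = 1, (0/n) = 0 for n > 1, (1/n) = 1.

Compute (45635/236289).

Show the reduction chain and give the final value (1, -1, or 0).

-1

reciprocity: (45635/236289) = +1·(236289/45635) since 45635 mod 4 = 3, 236289 mod 4 = 1; sign now +1
(236289/45635) = (8114/45635)   [reduce mod 45635]
8114 = 2^1·4057; (2/45635) = -1 since 45635 mod 8 = 3, so (8114/45635) = (-1)^1·(4057/45635); sign now -1
reciprocity: (4057/45635) = +1·(45635/4057) since 4057 mod 4 = 1, 45635 mod 4 = 3; sign now -1
(45635/4057) = (1008/4057)   [reduce mod 4057]
1008 = 2^4·63; (2/4057) = +1 since 4057 mod 8 = 1, so (1008/4057) = (+1)^4·(63/4057); sign now -1
reciprocity: (63/4057) = +1·(4057/63) since 63 mod 4 = 3, 4057 mod 4 = 1; sign now -1
(4057/63) = (25/63)   [reduce mod 63]
reciprocity: (25/63) = +1·(63/25) since 25 mod 4 = 1, 63 mod 4 = 3; sign now -1
(63/25) = (13/25)   [reduce mod 25]
reciprocity: (13/25) = +1·(25/13) since 13 mod 4 = 1, 25 mod 4 = 1; sign now -1
(25/13) = (12/13)   [reduce mod 13]
12 = 2^2·3; (2/13) = -1 since 13 mod 8 = 5, so (12/13) = (-1)^2·(3/13); sign now -1
reciprocity: (3/13) = +1·(13/3) since 3 mod 4 = 3, 13 mod 4 = 1; sign now -1
(13/3) = (1/3)   [reduce mod 3]
(1/3) = 1; final value = sign = -1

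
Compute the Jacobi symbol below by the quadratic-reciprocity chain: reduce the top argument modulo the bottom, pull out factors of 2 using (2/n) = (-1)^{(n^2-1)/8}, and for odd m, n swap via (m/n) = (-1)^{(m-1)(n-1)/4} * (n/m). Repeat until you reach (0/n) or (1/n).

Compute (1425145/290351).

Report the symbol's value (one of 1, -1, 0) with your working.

(1425145/290351): 1425145 mod 290351 = 263741, so (1425145/290351) = (263741/290351)
flip (263741/290351) -> (290351/263741): both odd, 263741 mod 4 = 1, 290351 mod 4 = 3, so the flip contributes +1; sign now +1
(290351/263741): 290351 mod 263741 = 26610, so (290351/263741) = (26610/263741)
factor out 2^1: 26610 = 2^1·13305; with 263741 mod 8 = 5, (2/263741) = -1; sign now -1; continue with (13305/263741)
flip (13305/263741) -> (263741/13305): both odd, 13305 mod 4 = 1, 263741 mod 4 = 1, so the flip contributes +1; sign now -1
(263741/13305): 263741 mod 13305 = 10946, so (263741/13305) = (10946/13305)
factor out 2^1: 10946 = 2^1·5473; with 13305 mod 8 = 1, (2/13305) = +1; sign now -1; continue with (5473/13305)
flip (5473/13305) -> (13305/5473): both odd, 5473 mod 4 = 1, 13305 mod 4 = 1, so the flip contributes +1; sign now -1
(13305/5473): 13305 mod 5473 = 2359, so (13305/5473) = (2359/5473)
flip (2359/5473) -> (5473/2359): both odd, 2359 mod 4 = 3, 5473 mod 4 = 1, so the flip contributes +1; sign now -1
(5473/2359): 5473 mod 2359 = 755, so (5473/2359) = (755/2359)
flip (755/2359) -> (2359/755): both odd, 755 mod 4 = 3, 2359 mod 4 = 3, so the flip contributes -1; sign now +1
(2359/755): 2359 mod 755 = 94, so (2359/755) = (94/755)
factor out 2^1: 94 = 2^1·47; with 755 mod 8 = 3, (2/755) = -1; sign now -1; continue with (47/755)
flip (47/755) -> (755/47): both odd, 47 mod 4 = 3, 755 mod 4 = 3, so the flip contributes -1; sign now +1
(755/47): 755 mod 47 = 3, so (755/47) = (3/47)
flip (3/47) -> (47/3): both odd, 3 mod 4 = 3, 47 mod 4 = 3, so the flip contributes -1; sign now -1
(47/3): 47 mod 3 = 2, so (47/3) = (2/3)
factor out 2^1: 2 = 2^1·1; with 3 mod 8 = 3, (2/3) = -1; sign now +1; continue with (1/3)
reached (1/3) = 1, so the symbol is +1

1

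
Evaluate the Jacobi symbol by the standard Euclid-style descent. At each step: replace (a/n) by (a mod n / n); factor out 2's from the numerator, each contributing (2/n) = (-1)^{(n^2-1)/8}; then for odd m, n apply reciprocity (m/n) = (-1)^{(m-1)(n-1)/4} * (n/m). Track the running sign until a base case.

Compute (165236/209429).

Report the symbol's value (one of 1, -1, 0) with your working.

-1

165236 = 2^2·41309; (2/209429) = -1 since 209429 mod 8 = 5, so (165236/209429) = (-1)^2·(41309/209429); sign now +1
reciprocity: (41309/209429) = +1·(209429/41309) since 41309 mod 4 = 1, 209429 mod 4 = 1; sign now +1
(209429/41309) = (2884/41309)   [reduce mod 41309]
2884 = 2^2·721; (2/41309) = -1 since 41309 mod 8 = 5, so (2884/41309) = (-1)^2·(721/41309); sign now +1
reciprocity: (721/41309) = +1·(41309/721) since 721 mod 4 = 1, 41309 mod 4 = 1; sign now +1
(41309/721) = (212/721)   [reduce mod 721]
212 = 2^2·53; (2/721) = +1 since 721 mod 8 = 1, so (212/721) = (+1)^2·(53/721); sign now +1
reciprocity: (53/721) = +1·(721/53) since 53 mod 4 = 1, 721 mod 4 = 1; sign now +1
(721/53) = (32/53)   [reduce mod 53]
32 = 2^5·1; (2/53) = -1 since 53 mod 8 = 5, so (32/53) = (-1)^5·(1/53); sign now -1
(1/53) = 1; final value = sign = -1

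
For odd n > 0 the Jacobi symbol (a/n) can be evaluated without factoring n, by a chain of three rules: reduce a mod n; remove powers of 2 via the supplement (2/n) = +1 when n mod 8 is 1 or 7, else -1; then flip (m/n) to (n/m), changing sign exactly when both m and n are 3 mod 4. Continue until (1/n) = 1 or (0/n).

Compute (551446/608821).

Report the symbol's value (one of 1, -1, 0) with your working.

551446 = 2^1·275723; (2/608821) = -1 since 608821 mod 8 = 5, so (551446/608821) = (-1)^1·(275723/608821); sign now -1
reciprocity: (275723/608821) = +1·(608821/275723) since 275723 mod 4 = 3, 608821 mod 4 = 1; sign now -1
(608821/275723) = (57375/275723)   [reduce mod 275723]
reciprocity: (57375/275723) = -1·(275723/57375) since 57375 mod 4 = 3, 275723 mod 4 = 3; sign now +1
(275723/57375) = (46223/57375)   [reduce mod 57375]
reciprocity: (46223/57375) = -1·(57375/46223) since 46223 mod 4 = 3, 57375 mod 4 = 3; sign now -1
(57375/46223) = (11152/46223)   [reduce mod 46223]
11152 = 2^4·697; (2/46223) = +1 since 46223 mod 8 = 7, so (11152/46223) = (+1)^4·(697/46223); sign now -1
reciprocity: (697/46223) = +1·(46223/697) since 697 mod 4 = 1, 46223 mod 4 = 3; sign now -1
(46223/697) = (221/697)   [reduce mod 697]
reciprocity: (221/697) = +1·(697/221) since 221 mod 4 = 1, 697 mod 4 = 1; sign now -1
(697/221) = (34/221)   [reduce mod 221]
34 = 2^1·17; (2/221) = -1 since 221 mod 8 = 5, so (34/221) = (-1)^1·(17/221); sign now +1
reciprocity: (17/221) = +1·(221/17) since 17 mod 4 = 1, 221 mod 4 = 1; sign now +1
(221/17) = (0/17)   [reduce mod 17]
(0/17) = 0   [gcd(a, n) > 1]; final value = 0

0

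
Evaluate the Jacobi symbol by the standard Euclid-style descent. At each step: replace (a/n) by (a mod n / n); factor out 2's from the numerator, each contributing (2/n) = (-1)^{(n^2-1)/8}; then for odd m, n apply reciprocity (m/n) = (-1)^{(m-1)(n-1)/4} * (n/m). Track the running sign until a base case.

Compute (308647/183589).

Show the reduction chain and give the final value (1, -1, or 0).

(308647/183589) = (125058/183589)   [reduce mod 183589]
125058 = 2^1·62529; (2/183589) = -1 since 183589 mod 8 = 5, so (125058/183589) = (-1)^1·(62529/183589); sign now -1
reciprocity: (62529/183589) = +1·(183589/62529) since 62529 mod 4 = 1, 183589 mod 4 = 1; sign now -1
(183589/62529) = (58531/62529)   [reduce mod 62529]
reciprocity: (58531/62529) = +1·(62529/58531) since 58531 mod 4 = 3, 62529 mod 4 = 1; sign now -1
(62529/58531) = (3998/58531)   [reduce mod 58531]
3998 = 2^1·1999; (2/58531) = -1 since 58531 mod 8 = 3, so (3998/58531) = (-1)^1·(1999/58531); sign now +1
reciprocity: (1999/58531) = -1·(58531/1999) since 1999 mod 4 = 3, 58531 mod 4 = 3; sign now -1
(58531/1999) = (560/1999)   [reduce mod 1999]
560 = 2^4·35; (2/1999) = +1 since 1999 mod 8 = 7, so (560/1999) = (+1)^4·(35/1999); sign now -1
reciprocity: (35/1999) = -1·(1999/35) since 35 mod 4 = 3, 1999 mod 4 = 3; sign now +1
(1999/35) = (4/35)   [reduce mod 35]
4 = 2^2·1; (2/35) = -1 since 35 mod 8 = 3, so (4/35) = (-1)^2·(1/35); sign now +1
(1/35) = 1; final value = sign = +1

1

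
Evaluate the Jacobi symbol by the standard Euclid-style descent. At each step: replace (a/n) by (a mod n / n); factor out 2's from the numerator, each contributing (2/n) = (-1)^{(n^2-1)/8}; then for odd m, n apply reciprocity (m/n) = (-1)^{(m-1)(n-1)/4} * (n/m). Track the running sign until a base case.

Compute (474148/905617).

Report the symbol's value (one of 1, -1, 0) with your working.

474148 = 2^2·118537; (2/905617) = +1 since 905617 mod 8 = 1, so (474148/905617) = (+1)^2·(118537/905617); sign now +1
reciprocity: (118537/905617) = +1·(905617/118537) since 118537 mod 4 = 1, 905617 mod 4 = 1; sign now +1
(905617/118537) = (75858/118537)   [reduce mod 118537]
75858 = 2^1·37929; (2/118537) = +1 since 118537 mod 8 = 1, so (75858/118537) = (+1)^1·(37929/118537); sign now +1
reciprocity: (37929/118537) = +1·(118537/37929) since 37929 mod 4 = 1, 118537 mod 4 = 1; sign now +1
(118537/37929) = (4750/37929)   [reduce mod 37929]
4750 = 2^1·2375; (2/37929) = +1 since 37929 mod 8 = 1, so (4750/37929) = (+1)^1·(2375/37929); sign now +1
reciprocity: (2375/37929) = +1·(37929/2375) since 2375 mod 4 = 3, 37929 mod 4 = 1; sign now +1
(37929/2375) = (2304/2375)   [reduce mod 2375]
2304 = 2^8·9; (2/2375) = +1 since 2375 mod 8 = 7, so (2304/2375) = (+1)^8·(9/2375); sign now +1
reciprocity: (9/2375) = +1·(2375/9) since 9 mod 4 = 1, 2375 mod 4 = 3; sign now +1
(2375/9) = (8/9)   [reduce mod 9]
8 = 2^3·1; (2/9) = +1 since 9 mod 8 = 1, so (8/9) = (+1)^3·(1/9); sign now +1
(1/9) = 1; final value = sign = +1

1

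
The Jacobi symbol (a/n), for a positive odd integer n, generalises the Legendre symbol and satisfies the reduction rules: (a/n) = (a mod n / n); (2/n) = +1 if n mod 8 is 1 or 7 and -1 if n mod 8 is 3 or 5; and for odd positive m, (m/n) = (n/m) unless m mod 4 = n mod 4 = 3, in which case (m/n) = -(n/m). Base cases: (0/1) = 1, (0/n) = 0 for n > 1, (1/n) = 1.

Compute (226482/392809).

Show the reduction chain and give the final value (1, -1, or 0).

-1

factor out 2^1: 226482 = 2^1·113241; with 392809 mod 8 = 1, (2/392809) = +1; sign now +1; continue with (113241/392809)
flip (113241/392809) -> (392809/113241): both odd, 113241 mod 4 = 1, 392809 mod 4 = 1, so the flip contributes +1; sign now +1
(392809/113241): 392809 mod 113241 = 53086, so (392809/113241) = (53086/113241)
factor out 2^1: 53086 = 2^1·26543; with 113241 mod 8 = 1, (2/113241) = +1; sign now +1; continue with (26543/113241)
flip (26543/113241) -> (113241/26543): both odd, 26543 mod 4 = 3, 113241 mod 4 = 1, so the flip contributes +1; sign now +1
(113241/26543): 113241 mod 26543 = 7069, so (113241/26543) = (7069/26543)
flip (7069/26543) -> (26543/7069): both odd, 7069 mod 4 = 1, 26543 mod 4 = 3, so the flip contributes +1; sign now +1
(26543/7069): 26543 mod 7069 = 5336, so (26543/7069) = (5336/7069)
factor out 2^3: 5336 = 2^3·667; with 7069 mod 8 = 5, (2/7069) = -1; sign now -1; continue with (667/7069)
flip (667/7069) -> (7069/667): both odd, 667 mod 4 = 3, 7069 mod 4 = 1, so the flip contributes +1; sign now -1
(7069/667): 7069 mod 667 = 399, so (7069/667) = (399/667)
flip (399/667) -> (667/399): both odd, 399 mod 4 = 3, 667 mod 4 = 3, so the flip contributes -1; sign now +1
(667/399): 667 mod 399 = 268, so (667/399) = (268/399)
factor out 2^2: 268 = 2^2·67; with 399 mod 8 = 7, (2/399) = +1; sign now +1; continue with (67/399)
flip (67/399) -> (399/67): both odd, 67 mod 4 = 3, 399 mod 4 = 3, so the flip contributes -1; sign now -1
(399/67): 399 mod 67 = 64, so (399/67) = (64/67)
factor out 2^6: 64 = 2^6·1; with 67 mod 8 = 3, (2/67) = -1; sign now -1; continue with (1/67)
reached (1/67) = 1, so the symbol is -1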